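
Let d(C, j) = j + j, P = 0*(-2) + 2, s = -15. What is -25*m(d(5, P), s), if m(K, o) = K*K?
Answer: -400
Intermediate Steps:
P = 2 (P = 0 + 2 = 2)
d(C, j) = 2*j
m(K, o) = K**2
-25*m(d(5, P), s) = -25*(2*2)**2 = -25*4**2 = -25*16 = -400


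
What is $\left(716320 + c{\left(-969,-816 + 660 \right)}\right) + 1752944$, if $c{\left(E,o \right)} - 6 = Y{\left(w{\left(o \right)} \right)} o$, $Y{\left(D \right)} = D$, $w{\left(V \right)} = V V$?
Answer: $-1327146$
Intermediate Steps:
$w{\left(V \right)} = V^{2}$
$c{\left(E,o \right)} = 6 + o^{3}$ ($c{\left(E,o \right)} = 6 + o^{2} o = 6 + o^{3}$)
$\left(716320 + c{\left(-969,-816 + 660 \right)}\right) + 1752944 = \left(716320 + \left(6 + \left(-816 + 660\right)^{3}\right)\right) + 1752944 = \left(716320 + \left(6 + \left(-156\right)^{3}\right)\right) + 1752944 = \left(716320 + \left(6 - 3796416\right)\right) + 1752944 = \left(716320 - 3796410\right) + 1752944 = -3080090 + 1752944 = -1327146$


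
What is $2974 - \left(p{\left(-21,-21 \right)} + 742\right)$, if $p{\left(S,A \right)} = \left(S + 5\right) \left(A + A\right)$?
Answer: $1560$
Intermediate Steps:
$p{\left(S,A \right)} = 2 A \left(5 + S\right)$ ($p{\left(S,A \right)} = \left(5 + S\right) 2 A = 2 A \left(5 + S\right)$)
$2974 - \left(p{\left(-21,-21 \right)} + 742\right) = 2974 - \left(2 \left(-21\right) \left(5 - 21\right) + 742\right) = 2974 - \left(2 \left(-21\right) \left(-16\right) + 742\right) = 2974 - \left(672 + 742\right) = 2974 - 1414 = 1560$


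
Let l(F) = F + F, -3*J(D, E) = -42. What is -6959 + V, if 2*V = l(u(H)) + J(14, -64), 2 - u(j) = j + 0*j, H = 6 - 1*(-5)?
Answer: -6961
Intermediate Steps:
J(D, E) = 14 (J(D, E) = -1/3*(-42) = 14)
H = 11 (H = 6 + 5 = 11)
u(j) = 2 - j (u(j) = 2 - (j + 0*j) = 2 - (j + 0) = 2 - j)
l(F) = 2*F
V = -2 (V = (2*(2 - 1*11) + 14)/2 = (2*(2 - 11) + 14)/2 = (2*(-9) + 14)/2 = (-18 + 14)/2 = (1/2)*(-4) = -2)
-6959 + V = -6959 - 2 = -6961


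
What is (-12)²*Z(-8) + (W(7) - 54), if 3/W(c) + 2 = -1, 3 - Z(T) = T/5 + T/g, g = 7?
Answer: 27019/35 ≈ 771.97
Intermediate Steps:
Z(T) = 3 - 12*T/35 (Z(T) = 3 - (T/5 + T/7) = 3 - 12*T/35)
W(c) = -1 (W(c) = 3/(-2 - 1) = 3/(-3) = 3*(-⅓) = -1)
(-12)²*Z(-8) + (W(7) - 54) = (-12)²*(3 - 12/35*(-8)) + (-1 - 54) = 144*(3 + 96/35) - 55 = 144*(201/35) - 55 = 28944/35 - 55 = 27019/35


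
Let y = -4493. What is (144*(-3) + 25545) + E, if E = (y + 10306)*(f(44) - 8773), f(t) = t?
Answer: -50716564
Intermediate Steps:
E = -50741677 (E = (-4493 + 10306)*(44 - 8773) = 5813*(-8729) = -50741677)
(144*(-3) + 25545) + E = (144*(-3) + 25545) - 50741677 = (-432 + 25545) - 50741677 = 25113 - 50741677 = -50716564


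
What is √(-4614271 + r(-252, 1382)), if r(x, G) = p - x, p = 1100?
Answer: I*√4612919 ≈ 2147.8*I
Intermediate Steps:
r(x, G) = 1100 - x
√(-4614271 + r(-252, 1382)) = √(-4614271 + (1100 - 1*(-252))) = √(-4614271 + (1100 + 252)) = √(-4614271 + 1352) = √(-4612919) = I*√4612919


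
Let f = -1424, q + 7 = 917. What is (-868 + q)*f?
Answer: -59808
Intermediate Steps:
q = 910 (q = -7 + 917 = 910)
(-868 + q)*f = (-868 + 910)*(-1424) = 42*(-1424) = -59808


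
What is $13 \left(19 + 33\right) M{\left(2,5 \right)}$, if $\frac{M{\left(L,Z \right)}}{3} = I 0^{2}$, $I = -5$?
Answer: $0$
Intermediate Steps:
$M{\left(L,Z \right)} = 0$ ($M{\left(L,Z \right)} = 3 \left(- 5 \cdot 0^{2}\right) = 3 \left(\left(-5\right) 0\right) = 3 \cdot 0 = 0$)
$13 \left(19 + 33\right) M{\left(2,5 \right)} = 13 \left(19 + 33\right) 0 = 13 \cdot 52 \cdot 0 = 13 \cdot 0 = 0$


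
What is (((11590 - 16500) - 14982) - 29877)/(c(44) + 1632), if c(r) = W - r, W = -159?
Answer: -49769/1429 ≈ -34.828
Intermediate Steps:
c(r) = -159 - r
(((11590 - 16500) - 14982) - 29877)/(c(44) + 1632) = (((11590 - 16500) - 14982) - 29877)/((-159 - 1*44) + 1632) = ((-4910 - 14982) - 29877)/((-159 - 44) + 1632) = (-19892 - 29877)/(-203 + 1632) = -49769/1429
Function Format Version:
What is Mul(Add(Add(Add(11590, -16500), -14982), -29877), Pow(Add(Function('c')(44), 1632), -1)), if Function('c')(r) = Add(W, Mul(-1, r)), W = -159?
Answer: Rational(-49769, 1429) ≈ -34.828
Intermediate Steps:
Function('c')(r) = Add(-159, Mul(-1, r))
Mul(Add(Add(Add(11590, -16500), -14982), -29877), Pow(Add(Function('c')(44), 1632), -1)) = Mul(Add(Add(Add(11590, -16500), -14982), -29877), Pow(Add(Add(-159, Mul(-1, 44)), 1632), -1)) = Mul(Add(Add(-4910, -14982), -29877), Pow(Add(Add(-159, -44), 1632), -1)) = Mul(Add(-19892, -29877), Pow(Add(-203, 1632), -1)) = Mul(-49769, Pow(1429, -1)) = Mul(-49769, Rational(1, 1429)) = Rational(-49769, 1429)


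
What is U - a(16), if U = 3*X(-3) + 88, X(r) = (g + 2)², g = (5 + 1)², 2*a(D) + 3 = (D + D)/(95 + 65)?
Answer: 22107/5 ≈ 4421.4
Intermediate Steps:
a(D) = -3/2 + D/160 (a(D) = -3/2 + ((D + D)/(95 + 65))/2 = -3/2 + ((2*D)/160)/2 = -3/2 + ((2*D)*(1/160))/2 = -3/2 + (D/80)/2 = -3/2 + D/160)
g = 36 (g = 6² = 36)
X(r) = 1444 (X(r) = (36 + 2)² = 38² = 1444)
U = 4420 (U = 3*1444 + 88 = 4332 + 88 = 4420)
U - a(16) = 4420 - (-3/2 + (1/160)*16) = 4420 - (-3/2 + ⅒) = 4420 - 1*(-7/5) = 4420 + 7/5 = 22107/5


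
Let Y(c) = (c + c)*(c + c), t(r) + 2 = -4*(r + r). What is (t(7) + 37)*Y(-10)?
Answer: -8400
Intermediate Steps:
t(r) = -2 - 8*r (t(r) = -2 - 4*(r + r) = -2 - 8*r)
Y(c) = 4*c² (Y(c) = (2*c)*(2*c) = 4*c²)
(t(7) + 37)*Y(-10) = ((-2 - 8*7) + 37)*(4*(-10)²) = ((-2 - 56) + 37)*(4*100) = (-58 + 37)*400 = -21*400 = -8400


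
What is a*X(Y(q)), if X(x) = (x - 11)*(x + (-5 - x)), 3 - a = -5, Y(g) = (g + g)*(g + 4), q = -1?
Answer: 680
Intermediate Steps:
Y(g) = 2*g*(4 + g) (Y(g) = (2*g)*(4 + g) = 2*g*(4 + g))
a = 8 (a = 3 - 1*(-5) = 3 + 5 = 8)
X(x) = 55 - 5*x (X(x) = (-11 + x)*(-5) = 55 - 5*x)
a*X(Y(q)) = 8*(55 - 10*(-1)*(4 - 1)) = 8*(55 - 10*(-1)*3) = 8*(55 - 5*(-6)) = 8*(55 + 30) = 8*85 = 680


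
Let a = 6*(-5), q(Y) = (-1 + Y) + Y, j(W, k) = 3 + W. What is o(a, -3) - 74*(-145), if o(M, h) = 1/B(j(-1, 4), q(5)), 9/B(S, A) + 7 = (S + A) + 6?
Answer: 96580/9 ≈ 10731.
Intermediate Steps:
q(Y) = -1 + 2*Y
B(S, A) = 9/(-1 + A + S) (B(S, A) = 9/(-7 + ((S + A) + 6)) = 9/(-7 + ((A + S) + 6)) = 9/(-7 + (6 + A + S)) = 9/(-1 + A + S))
a = -30
o(M, h) = 10/9 (o(M, h) = 1/(9/(-1 + (-1 + 2*5) + (3 - 1))) = 1/(9/(-1 + (-1 + 10) + 2)) = 1/(9/(-1 + 9 + 2)) = 1/(9/10) = 10/9)
o(a, -3) - 74*(-145) = 10/9 - 74*(-145) = 10/9 + 10730 = 96580/9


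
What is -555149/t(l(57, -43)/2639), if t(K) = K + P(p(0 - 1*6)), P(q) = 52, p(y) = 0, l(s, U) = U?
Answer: -1465038211/137185 ≈ -10679.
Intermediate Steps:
t(K) = 52 + K (t(K) = K + 52 = 52 + K)
-555149/t(l(57, -43)/2639) = -555149/(52 - 43/2639) = -555149/137185/2639 = -555149*2639/137185 = -1465038211/137185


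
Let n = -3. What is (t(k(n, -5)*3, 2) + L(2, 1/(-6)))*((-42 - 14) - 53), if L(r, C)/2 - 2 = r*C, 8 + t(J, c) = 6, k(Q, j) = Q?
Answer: -436/3 ≈ -145.33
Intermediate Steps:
t(J, c) = -2 (t(J, c) = -8 + 6 = -2)
L(r, C) = 4 + 2*C*r (L(r, C) = 4 + 2*(r*C) = 4 + 2*(C*r) = 4 + 2*C*r)
(t(k(n, -5)*3, 2) + L(2, 1/(-6)))*((-42 - 14) - 53) = (-2 + (4 + 2*2/(-6)))*((-42 - 14) - 53) = (-2 + (4 + 2*(-⅙)*2))*(-56 - 53) = (-2 + (4 - ⅔))*(-109) = (-2 + 10/3)*(-109) = (4/3)*(-109) = -436/3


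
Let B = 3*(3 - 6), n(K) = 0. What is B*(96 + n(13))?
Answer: -864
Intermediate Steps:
B = -9 (B = 3*(-3) = -9)
B*(96 + n(13)) = -9*(96 + 0) = -9*96 = -864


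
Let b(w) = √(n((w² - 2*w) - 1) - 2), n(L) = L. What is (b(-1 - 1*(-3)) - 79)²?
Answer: (79 - I*√3)² ≈ 6238.0 - 273.66*I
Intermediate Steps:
b(w) = √(-3 + w² - 2*w) (b(w) = √(((w² - 2*w) - 1) - 2) = √((-1 + w² - 2*w) - 2) = √(-3 + w² - 2*w))
(b(-1 - 1*(-3)) - 79)² = (√(-3 + (-1 - 1*(-3))² - 2*(-1 - 1*(-3))) - 79)² = (√(-3 + (-1 + 3)² - 2*(-1 + 3)) - 79)² = (√(-3 + 2² - 2*2) - 79)² = (√(-3 + 4 - 4) - 79)² = (√(-3) - 79)² = (I*√3 - 79)² = (-79 + I*√3)²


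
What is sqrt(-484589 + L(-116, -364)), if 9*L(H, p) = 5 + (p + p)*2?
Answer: 16*I*sqrt(17042)/3 ≈ 696.24*I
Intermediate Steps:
L(H, p) = 5/9 + 4*p/9 (L(H, p) = (5 + (p + p)*2)/9 = (5 + (2*p)*2)/9 = (5 + 4*p)/9 = 5/9 + 4*p/9)
sqrt(-484589 + L(-116, -364)) = sqrt(-484589 + (5/9 + (4/9)*(-364))) = sqrt(-484589 + (5/9 - 1456/9)) = sqrt(-484589 - 1451/9) = sqrt(-4362752/9) = 16*I*sqrt(17042)/3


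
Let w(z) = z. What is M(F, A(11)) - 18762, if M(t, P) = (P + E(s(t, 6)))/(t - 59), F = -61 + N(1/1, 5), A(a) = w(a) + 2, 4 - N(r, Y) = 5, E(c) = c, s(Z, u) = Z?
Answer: -2270153/121 ≈ -18762.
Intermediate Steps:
N(r, Y) = -1 (N(r, Y) = 4 - 1*5 = 4 - 5 = -1)
A(a) = 2 + a (A(a) = a + 2 = 2 + a)
F = -62 (F = -61 - 1 = -62)
M(t, P) = (P + t)/(-59 + t) (M(t, P) = (P + t)/(t - 59) = (P + t)/(-59 + t))
M(F, A(11)) - 18762 = ((2 + 11) - 62)/(-59 - 62) - 18762 = (13 - 62)/(-121) - 18762 = -1/121*(-49) - 18762 = 49/121 - 18762 = -2270153/121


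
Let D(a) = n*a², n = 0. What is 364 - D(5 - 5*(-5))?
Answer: 364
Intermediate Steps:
D(a) = 0 (D(a) = 0*a² = 0)
364 - D(5 - 5*(-5)) = 364 - 1*0 = 364 + 0 = 364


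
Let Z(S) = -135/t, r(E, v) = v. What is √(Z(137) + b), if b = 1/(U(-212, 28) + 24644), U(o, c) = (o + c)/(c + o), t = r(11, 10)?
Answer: I*√32798206770/49290 ≈ 3.6742*I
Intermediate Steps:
t = 10
U(o, c) = 1 (U(o, c) = (c + o)/(c + o) = 1)
Z(S) = -27/2 (Z(S) = -135/10 = -135*⅒ = -27/2)
b = 1/24645 (b = 1/(1 + 24644) = 1/24645 ≈ 4.0576e-5)
√(Z(137) + b) = √(-27/2 + 1/24645) = √(-665413/49290) = I*√32798206770/49290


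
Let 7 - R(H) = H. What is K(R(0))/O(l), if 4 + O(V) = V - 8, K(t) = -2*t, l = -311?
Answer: 14/323 ≈ 0.043344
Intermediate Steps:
R(H) = 7 - H
O(V) = -12 + V (O(V) = -4 + (V - 8) = -4 + (-8 + V) = -12 + V)
K(R(0))/O(l) = (-2*(7 - 1*0))/(-12 - 311) = -2*(7 + 0)/(-323) = -2*7*(-1/323) = -14*(-1/323) = 14/323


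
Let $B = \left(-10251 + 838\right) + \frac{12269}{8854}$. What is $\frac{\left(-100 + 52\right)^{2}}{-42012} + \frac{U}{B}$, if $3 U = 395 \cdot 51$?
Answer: $- \frac{24905559194}{32415538437} \approx -0.76832$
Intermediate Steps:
$U = 6715$ ($U = \frac{395 \cdot 51}{3} = \frac{1}{3} \cdot 20145 = 6715$)
$B = - \frac{83330433}{8854}$ ($B = -9413 + 12269 \cdot \frac{1}{8854} = -9413 + \frac{12269}{8854} = - \frac{83330433}{8854} \approx -9411.6$)
$\frac{\left(-100 + 52\right)^{2}}{-42012} + \frac{U}{B} = \frac{\left(-100 + 52\right)^{2}}{-42012} + \frac{6715}{- \frac{83330433}{8854}} = \left(-48\right)^{2} \left(- \frac{1}{42012}\right) + 6715 \left(- \frac{8854}{83330433}\right) = 2304 \left(- \frac{1}{42012}\right) - \frac{59454610}{83330433} = - \frac{64}{1167} - \frac{59454610}{83330433} = - \frac{24905559194}{32415538437}$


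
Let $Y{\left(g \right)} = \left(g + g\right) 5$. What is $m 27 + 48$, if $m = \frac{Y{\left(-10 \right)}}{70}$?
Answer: $\frac{66}{7} \approx 9.4286$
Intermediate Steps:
$Y{\left(g \right)} = 10 g$ ($Y{\left(g \right)} = 2 g 5 = 10 g$)
$m = - \frac{10}{7}$ ($m = \frac{10 \left(-10\right)}{70} = \left(-100\right) \frac{1}{70} = - \frac{10}{7} \approx -1.4286$)
$m 27 + 48 = \left(- \frac{10}{7}\right) 27 + 48 = - \frac{270}{7} + 48 = \frac{66}{7}$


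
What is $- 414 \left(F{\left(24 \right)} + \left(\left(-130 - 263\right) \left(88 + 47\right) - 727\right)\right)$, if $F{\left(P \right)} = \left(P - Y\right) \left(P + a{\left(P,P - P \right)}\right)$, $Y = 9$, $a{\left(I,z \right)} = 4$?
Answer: $22091868$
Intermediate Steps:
$F{\left(P \right)} = \left(-9 + P\right) \left(4 + P\right)$ ($F{\left(P \right)} = \left(P - 9\right) \left(P + 4\right) = \left(P - 9\right) \left(4 + P\right) = \left(-9 + P\right) \left(4 + P\right)$)
$- 414 \left(F{\left(24 \right)} + \left(\left(-130 - 263\right) \left(88 + 47\right) - 727\right)\right) = - 414 \left(\left(-36 + 24^{2} - 120\right) + \left(\left(-130 - 263\right) \left(88 + 47\right) - 727\right)\right) = - 414 \left(\left(-36 + 576 - 120\right) - 53782\right) = - 414 \left(420 - 53782\right) = \left(-414\right) \left(-53362\right) = 22091868$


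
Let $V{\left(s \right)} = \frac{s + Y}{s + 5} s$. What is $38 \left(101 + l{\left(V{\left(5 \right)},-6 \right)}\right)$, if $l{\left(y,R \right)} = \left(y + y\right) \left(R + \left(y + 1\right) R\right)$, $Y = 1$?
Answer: $-3002$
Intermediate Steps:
$V{\left(s \right)} = \frac{s \left(1 + s\right)}{5 + s}$ ($V{\left(s \right)} = \frac{s + 1}{s + 5} s = \frac{1 + s}{5 + s} s = \frac{s \left(1 + s\right)}{5 + s}$)
$l{\left(y,R \right)} = 2 y \left(R + R \left(1 + y\right)\right)$ ($l{\left(y,R \right)} = 2 y \left(R + \left(1 + y\right) R\right) = 2 y \left(R + R \left(1 + y\right)\right)$)
$38 \left(101 + l{\left(V{\left(5 \right)},-6 \right)}\right) = 38 \left(101 + 2 \left(-6\right) \frac{5 \left(1 + 5\right)}{5 + 5} \left(2 + \frac{5 \left(1 + 5\right)}{5 + 5}\right)\right) = 38 \left(101 + 2 \left(-6\right) 5 \cdot \frac{1}{10} \cdot 6 \left(2 + 5 \cdot \frac{1}{10} \cdot 6\right)\right) = 38 \left(101 + 2 \left(-6\right) 3 \left(2 + 3\right)\right) = 38 \left(101 + 2 \left(-6\right) 3 \cdot 5\right) = 38 \left(101 - 180\right) = 38 \left(-79\right) = -3002$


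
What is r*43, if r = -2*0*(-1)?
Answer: 0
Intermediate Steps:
r = 0 (r = 0*(-1) = 0)
r*43 = 0*43 = 0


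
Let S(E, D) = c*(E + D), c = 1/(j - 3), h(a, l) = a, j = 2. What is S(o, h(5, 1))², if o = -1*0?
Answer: 25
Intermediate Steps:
c = -1 (c = 1/(2 - 3) = 1/(-1) = -1)
o = 0
S(E, D) = -D - E (S(E, D) = -(E + D) = -(D + E) = -D - E)
S(o, h(5, 1))² = (-1*5 - 1*0)² = (-5 + 0)² = (-5)² = 25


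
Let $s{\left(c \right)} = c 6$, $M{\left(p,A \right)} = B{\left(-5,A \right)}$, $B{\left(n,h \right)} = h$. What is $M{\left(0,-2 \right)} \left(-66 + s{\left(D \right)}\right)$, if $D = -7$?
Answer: $216$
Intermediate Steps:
$M{\left(p,A \right)} = A$
$s{\left(c \right)} = 6 c$
$M{\left(0,-2 \right)} \left(-66 + s{\left(D \right)}\right) = - 2 \left(-66 + 6 \left(-7\right)\right) = - 2 \left(-66 - 42\right) = \left(-2\right) \left(-108\right) = 216$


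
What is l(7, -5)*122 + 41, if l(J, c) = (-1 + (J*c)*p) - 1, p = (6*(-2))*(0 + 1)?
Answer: 51037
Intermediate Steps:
p = -12 (p = -12*1 = -12)
l(J, c) = -2 - 12*J*c (l(J, c) = (-1 + (J*c)*(-12)) - 1 = (-1 - 12*J*c) - 1 = -2 - 12*J*c)
l(7, -5)*122 + 41 = (-2 - 12*7*(-5))*122 + 41 = (-2 + 420)*122 + 41 = 418*122 + 41 = 50996 + 41 = 51037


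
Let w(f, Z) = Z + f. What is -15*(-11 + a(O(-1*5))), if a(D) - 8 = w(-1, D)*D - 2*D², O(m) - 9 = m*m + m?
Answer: 13095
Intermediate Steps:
O(m) = 9 + m + m² (O(m) = 9 + (m*m + m) = 9 + (m² + m) = 9 + (m + m²) = 9 + m + m²)
a(D) = 8 - 2*D² + D*(-1 + D) (a(D) = 8 + ((D - 1)*D - 2*D²) = 8 + ((-1 + D)*D - 2*D²) = 8 + (D*(-1 + D) - 2*D²) = 8 + (-2*D² + D*(-1 + D)) = 8 - 2*D² + D*(-1 + D))
-15*(-11 + a(O(-1*5))) = -15*(-11 + (8 - (9 - 1*5 + (-1*5)²) - (9 - 1*5 + (-1*5)²)²)) = -15*(-11 + (8 - (9 - 5 + (-5)²) - (9 - 5 + (-5)²)²)) = -15*(-11 + (8 - (9 - 5 + 25) - (9 - 5 + 25)²)) = -15*(-11 + (8 - 1*29 - 1*29²)) = -15*(-11 + (8 - 29 - 1*841)) = -15*(-11 + (8 - 29 - 841)) = -15*(-11 - 862) = -15*(-873) = 13095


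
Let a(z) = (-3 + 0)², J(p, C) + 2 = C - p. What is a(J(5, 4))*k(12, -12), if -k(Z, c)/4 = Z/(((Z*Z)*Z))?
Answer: -¼ ≈ -0.25000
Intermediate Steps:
J(p, C) = -2 + C - p (J(p, C) = -2 + (C - p) = -2 + C - p)
a(z) = 9 (a(z) = (-3)² = 9)
k(Z, c) = -4/Z² (k(Z, c) = -4*Z/((Z*Z)*Z) = -4*Z/(Z²*Z) = -4*Z/(Z³) = -4*Z/Z³ = -4/Z²)
a(J(5, 4))*k(12, -12) = 9*(-4/12²) = 9*(-4*1/144) = 9*(-1/36) = -¼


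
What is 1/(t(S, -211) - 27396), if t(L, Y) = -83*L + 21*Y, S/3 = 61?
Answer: -1/47016 ≈ -2.1269e-5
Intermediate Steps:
S = 183 (S = 3*61 = 183)
1/(t(S, -211) - 27396) = 1/((-83*183 + 21*(-211)) - 27396) = 1/((-15189 - 4431) - 27396) = 1/(-19620 - 27396) = 1/(-47016) = -1/47016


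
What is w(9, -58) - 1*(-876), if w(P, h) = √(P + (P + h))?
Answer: 876 + 2*I*√10 ≈ 876.0 + 6.3246*I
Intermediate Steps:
w(P, h) = √(h + 2*P)
w(9, -58) - 1*(-876) = √(-58 + 2*9) - 1*(-876) = √(-58 + 18) + 876 = √(-40) + 876 = 2*I*√10 + 876 = 876 + 2*I*√10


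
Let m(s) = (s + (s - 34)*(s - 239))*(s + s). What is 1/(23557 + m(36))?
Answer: -1/3083 ≈ -0.00032436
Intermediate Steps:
m(s) = 2*s*(s + (-239 + s)*(-34 + s)) (m(s) = (s + (-34 + s)*(-239 + s))*(2*s) = (s + (-239 + s)*(-34 + s))*(2*s) = 2*s*(s + (-239 + s)*(-34 + s)))
1/(23557 + m(36)) = 1/(23557 + 2*36*(8126 + 36² - 272*36)) = 1/(23557 + 2*36*(8126 + 1296 - 9792)) = 1/(23557 + 2*36*(-370)) = 1/(23557 - 26640) = 1/(-3083) = -1/3083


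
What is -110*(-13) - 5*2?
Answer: 1420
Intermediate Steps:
-110*(-13) - 5*2 = 1430 - 10 = 1420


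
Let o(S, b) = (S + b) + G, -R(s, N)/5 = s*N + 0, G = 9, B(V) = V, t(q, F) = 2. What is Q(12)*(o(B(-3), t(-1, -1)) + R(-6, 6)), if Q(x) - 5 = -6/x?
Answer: 846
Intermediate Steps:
R(s, N) = -5*N*s (R(s, N) = -5*(s*N + 0) = -5*(N*s + 0) = -5*N*s)
o(S, b) = 9 + S + b (o(S, b) = (S + b) + 9 = 9 + S + b)
Q(x) = 5 - 6/x
Q(12)*(o(B(-3), t(-1, -1)) + R(-6, 6)) = (5 - 6/12)*((9 - 3 + 2) - 5*6*(-6)) = (5 - 6*1/12)*(8 + 180) = (5 - ½)*188 = (9/2)*188 = 846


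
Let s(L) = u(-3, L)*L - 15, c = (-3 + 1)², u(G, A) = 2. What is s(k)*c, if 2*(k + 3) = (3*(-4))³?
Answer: -6996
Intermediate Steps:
c = 4 (c = (-2)² = 4)
k = -867 (k = -3 + (3*(-4))³/2 = -3 + (½)*(-12)³ = -3 + (½)*(-1728) = -3 - 864 = -867)
s(L) = -15 + 2*L (s(L) = 2*L - 15 = -15 + 2*L)
s(k)*c = (-15 + 2*(-867))*4 = (-15 - 1734)*4 = -1749*4 = -6996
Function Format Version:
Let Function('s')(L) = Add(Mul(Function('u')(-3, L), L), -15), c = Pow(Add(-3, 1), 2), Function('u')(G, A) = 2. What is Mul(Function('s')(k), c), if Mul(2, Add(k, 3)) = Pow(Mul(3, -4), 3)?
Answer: -6996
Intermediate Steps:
c = 4 (c = Pow(-2, 2) = 4)
k = -867 (k = Add(-3, Mul(Rational(1, 2), Pow(Mul(3, -4), 3))) = Add(-3, Mul(Rational(1, 2), Pow(-12, 3))) = Add(-3, Mul(Rational(1, 2), -1728)) = Add(-3, -864) = -867)
Function('s')(L) = Add(-15, Mul(2, L)) (Function('s')(L) = Add(Mul(2, L), -15) = Add(-15, Mul(2, L)))
Mul(Function('s')(k), c) = Mul(Add(-15, Mul(2, -867)), 4) = Mul(Add(-15, -1734), 4) = Mul(-1749, 4) = -6996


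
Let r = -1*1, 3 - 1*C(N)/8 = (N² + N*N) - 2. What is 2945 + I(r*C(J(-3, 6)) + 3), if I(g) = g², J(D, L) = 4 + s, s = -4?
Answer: 4314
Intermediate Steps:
J(D, L) = 0 (J(D, L) = 4 - 4 = 0)
C(N) = 40 - 16*N² (C(N) = 24 - 8*((N² + N*N) - 2) = 24 - 8*((N² + N²) - 2) = 24 - 8*(2*N² - 2) = 24 - 8*(-2 + 2*N²) = 24 + (16 - 16*N²) = 40 - 16*N²)
r = -1
2945 + I(r*C(J(-3, 6)) + 3) = 2945 + (-(40 - 16*0²) + 3)² = 2945 + (-(40 - 16*0) + 3)² = 2945 + (-(40 + 0) + 3)² = 2945 + (-1*40 + 3)² = 2945 + (-40 + 3)² = 2945 + (-37)² = 2945 + 1369 = 4314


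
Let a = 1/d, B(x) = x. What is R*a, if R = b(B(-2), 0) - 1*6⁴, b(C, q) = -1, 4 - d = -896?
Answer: -1297/900 ≈ -1.4411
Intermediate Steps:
d = 900 (d = 4 - 1*(-896) = 4 + 896 = 900)
a = 1/900 ≈ 0.0011111
R = -1297 (R = -1 - 1*6⁴ = -1 - 1*1296 = -1 - 1296 = -1297)
R*a = -1297*1/900 = -1297/900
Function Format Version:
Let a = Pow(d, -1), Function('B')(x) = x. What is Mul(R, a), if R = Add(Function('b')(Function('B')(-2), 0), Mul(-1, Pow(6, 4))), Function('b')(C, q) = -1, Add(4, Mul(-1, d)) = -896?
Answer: Rational(-1297, 900) ≈ -1.4411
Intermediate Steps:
d = 900 (d = Add(4, Mul(-1, -896)) = Add(4, 896) = 900)
a = Rational(1, 900) (a = Pow(900, -1) = Rational(1, 900) ≈ 0.0011111)
R = -1297 (R = Add(-1, Mul(-1, Pow(6, 4))) = Add(-1, Mul(-1, 1296)) = Add(-1, -1296) = -1297)
Mul(R, a) = Mul(-1297, Rational(1, 900)) = Rational(-1297, 900)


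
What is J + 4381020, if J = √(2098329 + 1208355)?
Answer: 4381020 + 2*√826671 ≈ 4.3828e+6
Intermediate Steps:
J = 2*√826671 (J = √3306684 = 2*√826671 ≈ 1818.4)
J + 4381020 = 2*√826671 + 4381020 = 4381020 + 2*√826671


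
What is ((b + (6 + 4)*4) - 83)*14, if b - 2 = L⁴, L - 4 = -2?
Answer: -350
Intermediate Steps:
L = 2 (L = 4 - 2 = 2)
b = 18 (b = 2 + 2⁴ = 2 + 16 = 18)
((b + (6 + 4)*4) - 83)*14 = ((18 + (6 + 4)*4) - 83)*14 = ((18 + 10*4) - 83)*14 = ((18 + 40) - 83)*14 = (58 - 83)*14 = -25*14 = -350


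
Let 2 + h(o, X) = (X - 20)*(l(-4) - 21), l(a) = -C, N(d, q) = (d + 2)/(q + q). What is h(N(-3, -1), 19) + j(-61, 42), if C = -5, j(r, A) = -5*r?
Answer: 319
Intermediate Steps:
N(d, q) = (2 + d)/(2*q) (N(d, q) = (2 + d)/((2*q)) = (2 + d)*(1/(2*q)) = (2 + d)/(2*q))
l(a) = 5 (l(a) = -1*(-5) = 5)
h(o, X) = 318 - 16*X (h(o, X) = -2 + (X - 20)*(5 - 21) = -2 + (-20 + X)*(-16) = -2 + (320 - 16*X) = 318 - 16*X)
h(N(-3, -1), 19) + j(-61, 42) = (318 - 16*19) - 5*(-61) = (318 - 304) + 305 = 14 + 305 = 319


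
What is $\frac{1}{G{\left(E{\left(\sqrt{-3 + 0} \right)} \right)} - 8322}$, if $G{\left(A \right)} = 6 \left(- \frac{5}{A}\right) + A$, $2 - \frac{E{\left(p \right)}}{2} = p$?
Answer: $\frac{- \sqrt{3} - 2 i}{8314 \sqrt{3} + 16657 i} \approx -0.00012016 + 1.036 \cdot 10^{-7} i$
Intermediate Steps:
$E{\left(p \right)} = 4 - 2 p$
$G{\left(A \right)} = A - \frac{30}{A}$ ($G{\left(A \right)} = - \frac{30}{A} + A = A - \frac{30}{A}$)
$\frac{1}{G{\left(E{\left(\sqrt{-3 + 0} \right)} \right)} - 8322} = \frac{1}{\left(\left(4 - 2 \sqrt{-3 + 0}\right) - \frac{30}{4 - 2 \sqrt{-3 + 0}}\right) - 8322} = \frac{1}{\left(\left(4 - 2 \sqrt{-3}\right) - \frac{30}{4 - 2 \sqrt{-3}}\right) - 8322} = \frac{1}{\left(\left(4 - 2 i \sqrt{3}\right) - \frac{30}{4 - 2 i \sqrt{3}}\right) - 8322} = \frac{1}{\left(4 - \frac{30}{4 - 2 i \sqrt{3}} - 2 i \sqrt{3}\right) - 8322} = \frac{1}{-8318 - \frac{30}{4 - 2 i \sqrt{3}} - 2 i \sqrt{3}}$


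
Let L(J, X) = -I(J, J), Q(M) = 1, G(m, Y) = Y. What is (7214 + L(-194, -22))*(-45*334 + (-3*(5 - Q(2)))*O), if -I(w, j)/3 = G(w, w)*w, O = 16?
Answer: -1828497084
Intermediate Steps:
I(w, j) = -3*w**2 (I(w, j) = -3*w*w = -3*w**2)
L(J, X) = 3*J**2 (L(J, X) = -(-3)*J**2 = 3*J**2)
(7214 + L(-194, -22))*(-45*334 + (-3*(5 - Q(2)))*O) = (7214 + 3*(-194)**2)*(-45*334 - 3*(5 - 1*1)*16) = (7214 + 3*37636)*(-15030 - 3*(5 - 1)*16) = (7214 + 112908)*(-15030 - 3*4*16) = 120122*(-15030 - 12*16) = 120122*(-15030 - 192) = 120122*(-15222) = -1828497084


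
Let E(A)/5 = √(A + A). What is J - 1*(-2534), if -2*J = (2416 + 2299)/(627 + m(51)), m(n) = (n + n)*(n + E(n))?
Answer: 12571373351/4964694 + 400775*√102/2482347 ≈ 2533.8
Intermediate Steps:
E(A) = 5*√2*√A (E(A) = 5*√(A + A) = 5*√(2*A) = 5*(√2*√A) = 5*√2*√A)
m(n) = 2*n*(n + 5*√2*√n) (m(n) = (n + n)*(n + 5*√2*√n) = (2*n)*(n + 5*√2*√n) = 2*n*(n + 5*√2*√n))
J = -4715/(2*(5829 + 510*√102)) (J = -(2416 + 2299)/(2*(627 + 2*51*(51 + 5*√2*√51))) = -4715/(2*(627 + 2*51*(51 + 5*√102))) = -4715/(2*(627 + (5202 + 510*√102))) = -4715/(2*(5829 + 510*√102)) ≈ -0.21471)
J - 1*(-2534) = (-9161245/4964694 + 400775*√102/2482347) - 1*(-2534) = (-9161245/4964694 + 400775*√102/2482347) + 2534 = 12571373351/4964694 + 400775*√102/2482347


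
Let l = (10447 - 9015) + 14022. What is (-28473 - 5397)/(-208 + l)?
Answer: -5645/2541 ≈ -2.2216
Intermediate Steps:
l = 15454 (l = 1432 + 14022 = 15454)
(-28473 - 5397)/(-208 + l) = (-28473 - 5397)/(-208 + 15454) = -33870/15246 = -33870*1/15246 = -5645/2541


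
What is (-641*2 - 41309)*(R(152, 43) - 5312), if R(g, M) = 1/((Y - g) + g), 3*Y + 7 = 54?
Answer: 10633311651/47 ≈ 2.2624e+8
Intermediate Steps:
Y = 47/3 (Y = -7/3 + (⅓)*54 = -7/3 + 18 = 47/3 ≈ 15.667)
R(g, M) = 3/47 (R(g, M) = 1/((47/3 - g) + g) = 1/(47/3) = 3/47)
(-641*2 - 41309)*(R(152, 43) - 5312) = (-641*2 - 41309)*(3/47 - 5312) = (-1282 - 41309)*(-249661/47) = -42591*(-249661/47) = 10633311651/47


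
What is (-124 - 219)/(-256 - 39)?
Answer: 343/295 ≈ 1.1627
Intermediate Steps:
(-124 - 219)/(-256 - 39) = -343/(-295) = -343*(-1/295) = 343/295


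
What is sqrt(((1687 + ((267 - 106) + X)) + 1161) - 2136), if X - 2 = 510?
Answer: sqrt(1385) ≈ 37.216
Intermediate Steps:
X = 512 (X = 2 + 510 = 512)
sqrt(((1687 + ((267 - 106) + X)) + 1161) - 2136) = sqrt(((1687 + ((267 - 106) + 512)) + 1161) - 2136) = sqrt(((1687 + (161 + 512)) + 1161) - 2136) = sqrt(((1687 + 673) + 1161) - 2136) = sqrt((2360 + 1161) - 2136) = sqrt(3521 - 2136) = sqrt(1385)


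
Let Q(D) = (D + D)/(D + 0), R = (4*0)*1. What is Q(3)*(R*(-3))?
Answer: 0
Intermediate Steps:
R = 0 (R = 0*1 = 0)
Q(D) = 2 (Q(D) = (2*D)/D = 2)
Q(3)*(R*(-3)) = 2*(0*(-3)) = 2*0 = 0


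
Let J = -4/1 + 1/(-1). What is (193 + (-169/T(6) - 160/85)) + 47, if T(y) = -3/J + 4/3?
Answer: 74297/493 ≈ 150.70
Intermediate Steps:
J = -5 (J = -4*1 + 1*(-1) = -4 - 1 = -5)
T(y) = 29/15 (T(y) = -3/(-5) + 4/3 = -3*(-⅕) + 4*(⅓) = ⅗ + 4/3 = 29/15)
(193 + (-169/T(6) - 160/85)) + 47 = (193 + (-169/29/15 - 160/85)) + 47 = (193 + (-169*15/29 - 160*1/85)) + 47 = (193 + (-2535/29 - 32/17)) + 47 = (193 - 44023/493) + 47 = 51126/493 + 47 = 74297/493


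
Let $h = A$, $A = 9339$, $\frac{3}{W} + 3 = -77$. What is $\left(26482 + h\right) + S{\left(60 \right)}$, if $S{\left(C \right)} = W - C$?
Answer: $\frac{2860877}{80} \approx 35761.0$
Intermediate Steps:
$W = - \frac{3}{80}$ ($W = \frac{3}{-3 - 77} = \frac{3}{-80} = 3 \left(- \frac{1}{80}\right) = - \frac{3}{80} \approx -0.0375$)
$S{\left(C \right)} = - \frac{3}{80} - C$
$h = 9339$
$\left(26482 + h\right) + S{\left(60 \right)} = \left(26482 + 9339\right) - \frac{4803}{80} = 35821 - \frac{4803}{80} = \frac{2860877}{80}$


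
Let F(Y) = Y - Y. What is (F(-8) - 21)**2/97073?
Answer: 441/97073 ≈ 0.0045430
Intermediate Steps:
F(Y) = 0
(F(-8) - 21)**2/97073 = (0 - 21)**2/97073 = (-21)**2*(1/97073) = 441*(1/97073) = 441/97073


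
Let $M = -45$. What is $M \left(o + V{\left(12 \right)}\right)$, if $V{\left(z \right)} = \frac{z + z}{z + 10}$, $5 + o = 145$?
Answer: $- \frac{69840}{11} \approx -6349.1$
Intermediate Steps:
$o = 140$ ($o = -5 + 145 = 140$)
$V{\left(z \right)} = \frac{2 z}{10 + z}$
$M \left(o + V{\left(12 \right)}\right) = - 45 \left(140 + 2 \cdot 12 \frac{1}{10 + 12}\right) = - 45 \left(140 + 2 \cdot 12 \cdot \frac{1}{22}\right) = - 45 \left(140 + \frac{12}{11}\right) = \left(-45\right) \frac{1552}{11} = - \frac{69840}{11}$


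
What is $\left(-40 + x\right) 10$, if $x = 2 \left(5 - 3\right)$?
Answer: $-360$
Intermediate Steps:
$x = 4$ ($x = 2 \cdot 2 = 4$)
$\left(-40 + x\right) 10 = \left(-40 + 4\right) 10 = \left(-36\right) 10 = -360$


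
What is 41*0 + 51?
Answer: 51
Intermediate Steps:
41*0 + 51 = 0 + 51 = 51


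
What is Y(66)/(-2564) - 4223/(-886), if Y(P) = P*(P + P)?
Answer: 777235/567926 ≈ 1.3685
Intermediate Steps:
Y(P) = 2*P**2 (Y(P) = P*(2*P) = 2*P**2)
Y(66)/(-2564) - 4223/(-886) = (2*66**2)/(-2564) - 4223/(-886) = (2*4356)*(-1/2564) - 4223*(-1/886) = 8712*(-1/2564) + 4223/886 = -2178/641 + 4223/886 = 777235/567926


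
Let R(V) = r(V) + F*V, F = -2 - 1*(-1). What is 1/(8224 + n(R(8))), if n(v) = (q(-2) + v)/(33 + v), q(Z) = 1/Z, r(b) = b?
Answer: 66/542783 ≈ 0.00012160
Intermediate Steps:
F = -1 (F = -2 + 1 = -1)
R(V) = 0 (R(V) = V - V = 0)
n(v) = (-½ + v)/(33 + v) (n(v) = (1/(-2) + v)/(33 + v) = (-½ + v)/(33 + v))
1/(8224 + n(R(8))) = 1/(8224 + (-½ + 0)/(33 + 0)) = 1/(8224 - ½/33) = 1/(8224 + (1/33)*(-½)) = 1/(8224 - 1/66) = 1/(542783/66) = 66/542783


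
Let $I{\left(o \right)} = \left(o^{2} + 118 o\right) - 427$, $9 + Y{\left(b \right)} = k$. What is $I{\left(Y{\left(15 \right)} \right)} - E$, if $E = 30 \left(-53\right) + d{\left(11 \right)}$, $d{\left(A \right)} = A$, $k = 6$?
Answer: $807$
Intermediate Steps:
$Y{\left(b \right)} = -3$ ($Y{\left(b \right)} = -9 + 6 = -3$)
$E = -1579$ ($E = 30 \left(-53\right) + 11 = -1590 + 11 = -1579$)
$I{\left(o \right)} = -427 + o^{2} + 118 o$
$I{\left(Y{\left(15 \right)} \right)} - E = \left(-427 + \left(-3\right)^{2} + 118 \left(-3\right)\right) - -1579 = \left(-427 + 9 - 354\right) + 1579 = -772 + 1579 = 807$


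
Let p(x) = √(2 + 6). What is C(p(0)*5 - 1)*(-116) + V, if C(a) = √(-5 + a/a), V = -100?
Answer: -100 - 232*I ≈ -100.0 - 232.0*I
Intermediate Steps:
p(x) = 2*√2 (p(x) = √8 = 2*√2)
C(a) = 2*I (C(a) = √(-5 + 1) = √(-4) = 2*I)
C(p(0)*5 - 1)*(-116) + V = (2*I)*(-116) - 100 = -232*I - 100 = -100 - 232*I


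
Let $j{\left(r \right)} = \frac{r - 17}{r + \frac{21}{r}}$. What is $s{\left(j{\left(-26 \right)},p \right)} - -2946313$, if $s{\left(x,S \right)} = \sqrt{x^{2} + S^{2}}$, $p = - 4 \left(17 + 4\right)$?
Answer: $2946313 + \frac{2 \sqrt{857279557}}{697} \approx 2.9464 \cdot 10^{6}$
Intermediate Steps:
$p = -84$ ($p = \left(-4\right) 21 = -84$)
$j{\left(r \right)} = \frac{-17 + r}{r + \frac{21}{r}}$
$s{\left(x,S \right)} = \sqrt{S^{2} + x^{2}}$
$s{\left(j{\left(-26 \right)},p \right)} - -2946313 = \sqrt{\left(-84\right)^{2} + \left(- \frac{26 \left(-17 - 26\right)}{21 + \left(-26\right)^{2}}\right)^{2}} - -2946313 = \sqrt{7056 + \left(\left(-26\right) \frac{1}{21 + 676} \left(-43\right)\right)^{2}} + 2946313 = \sqrt{7056 + \left(\left(-26\right) \frac{1}{697} \left(-43\right)\right)^{2}} + 2946313 = \sqrt{7056 + \left(\frac{1118}{697}\right)^{2}} + 2946313 = \sqrt{7056 + \frac{1249924}{485809}} + 2946313 = \sqrt{\frac{3429118228}{485809}} + 2946313 = \frac{2 \sqrt{857279557}}{697} + 2946313 = 2946313 + \frac{2 \sqrt{857279557}}{697}$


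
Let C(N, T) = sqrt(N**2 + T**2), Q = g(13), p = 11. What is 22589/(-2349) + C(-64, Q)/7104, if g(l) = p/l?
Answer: -22589/2349 + sqrt(692345)/92352 ≈ -9.6074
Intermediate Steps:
g(l) = 11/l
Q = 11/13 ≈ 0.84615
22589/(-2349) + C(-64, Q)/7104 = 22589/(-2349) + sqrt((-64)**2 + (11/13)**2)/7104 = 22589*(-1/2349) + sqrt(4096 + 121/169)*(1/7104) = -22589/2349 + sqrt(692345/169)*(1/7104) = -22589/2349 + (sqrt(692345)/13)*(1/7104) = -22589/2349 + sqrt(692345)/92352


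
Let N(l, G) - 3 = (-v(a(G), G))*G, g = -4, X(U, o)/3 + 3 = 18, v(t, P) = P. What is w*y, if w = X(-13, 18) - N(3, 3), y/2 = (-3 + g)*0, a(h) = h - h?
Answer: 0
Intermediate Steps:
a(h) = 0
X(U, o) = 45 (X(U, o) = -9 + 3*18 = -9 + 54 = 45)
y = 0 (y = 2*((-3 - 4)*0) = 2*(-7*0) = 2*0 = 0)
N(l, G) = 3 - G² (N(l, G) = 3 + (-G)*G = 3 - G²)
w = 51 (w = 45 - (3 - 1*3²) = 45 - (3 - 1*9) = 45 - (3 - 9) = 45 - 1*(-6) = 45 + 6 = 51)
w*y = 51*0 = 0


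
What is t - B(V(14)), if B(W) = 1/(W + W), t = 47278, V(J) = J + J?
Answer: 2647567/56 ≈ 47278.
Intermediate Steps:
V(J) = 2*J
B(W) = 1/(2*W)
t - B(V(14)) = 47278 - 1/(2*(2*14)) = 47278 - 1/(2*28) = 47278 - 1*1/56 = 47278 - 1/56 = 2647567/56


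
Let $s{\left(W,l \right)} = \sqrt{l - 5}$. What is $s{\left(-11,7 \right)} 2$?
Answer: $2 \sqrt{2} \approx 2.8284$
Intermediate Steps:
$s{\left(W,l \right)} = \sqrt{-5 + l}$
$s{\left(-11,7 \right)} 2 = \sqrt{-5 + 7} \cdot 2 = \sqrt{2} \cdot 2 = 2 \sqrt{2}$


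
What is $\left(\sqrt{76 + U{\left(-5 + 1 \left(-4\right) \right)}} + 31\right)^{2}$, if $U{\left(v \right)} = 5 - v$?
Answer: $1051 + 186 \sqrt{10} \approx 1639.2$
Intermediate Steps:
$\left(\sqrt{76 + U{\left(-5 + 1 \left(-4\right) \right)}} + 31\right)^{2} = \left(\sqrt{76 + \left(5 - \left(-5 + 1 \left(-4\right)\right)\right)} + 31\right)^{2} = \left(\sqrt{76 + \left(5 - \left(-5 - 4\right)\right)} + 31\right)^{2} = \left(\sqrt{76 + \left(5 - -9\right)} + 31\right)^{2} = \left(\sqrt{76 + \left(5 + 9\right)} + 31\right)^{2} = \left(\sqrt{76 + 14} + 31\right)^{2} = \left(\sqrt{90} + 31\right)^{2} = \left(3 \sqrt{10} + 31\right)^{2} = \left(31 + 3 \sqrt{10}\right)^{2}$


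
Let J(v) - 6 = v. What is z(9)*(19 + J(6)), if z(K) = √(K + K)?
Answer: 93*√2 ≈ 131.52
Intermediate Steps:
J(v) = 6 + v
z(K) = √2*√K (z(K) = √(2*K) = √2*√K)
z(9)*(19 + J(6)) = (√2*√9)*(19 + (6 + 6)) = (√2*3)*(19 + 12) = (3*√2)*31 = 93*√2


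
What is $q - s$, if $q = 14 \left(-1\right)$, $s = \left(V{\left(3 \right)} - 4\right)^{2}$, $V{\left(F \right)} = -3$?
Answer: $-63$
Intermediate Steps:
$s = 49$ ($s = \left(-3 - 4\right)^{2} = \left(-7\right)^{2} = 49$)
$q = -14$
$q - s = -14 - 49 = -63$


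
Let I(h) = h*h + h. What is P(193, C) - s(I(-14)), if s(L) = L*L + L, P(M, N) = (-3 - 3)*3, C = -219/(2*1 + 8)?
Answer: -33324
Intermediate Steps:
I(h) = h + h² (I(h) = h² + h = h + h²)
C = -219/10 (C = -219/(2 + 8) = -219/10 ≈ -21.900)
P(M, N) = -18 (P(M, N) = -6*3 = -18)
s(L) = L + L² (s(L) = L² + L = L + L²)
P(193, C) - s(I(-14)) = -18 - (-14*(1 - 14))*(1 - 14*(1 - 14)) = -18 - (-14*(-13))*(1 - 14*(-13)) = -18 - 182*(1 + 182) = -18 - 182*183 = -18 - 1*33306 = -18 - 33306 = -33324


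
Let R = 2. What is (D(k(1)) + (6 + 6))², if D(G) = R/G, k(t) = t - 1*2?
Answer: 100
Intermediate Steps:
k(t) = -2 + t (k(t) = t - 2 = -2 + t)
D(G) = 2/G
(D(k(1)) + (6 + 6))² = (2/(-2 + 1) + (6 + 6))² = (2/(-1) + 12)² = (2*(-1) + 12)² = (-2 + 12)² = 10² = 100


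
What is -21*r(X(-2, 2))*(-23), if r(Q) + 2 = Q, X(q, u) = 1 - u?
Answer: -1449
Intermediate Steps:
r(Q) = -2 + Q
-21*r(X(-2, 2))*(-23) = -21*(-2 + (1 - 1*2))*(-23) = -21*(-2 + (1 - 2))*(-23) = -21*(-2 - 1)*(-23) = -21*(-3)*(-23) = 63*(-23) = -1449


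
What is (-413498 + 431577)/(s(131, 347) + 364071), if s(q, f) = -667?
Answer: 18079/363404 ≈ 0.049749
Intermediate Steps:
(-413498 + 431577)/(s(131, 347) + 364071) = (-413498 + 431577)/(-667 + 364071) = 18079/363404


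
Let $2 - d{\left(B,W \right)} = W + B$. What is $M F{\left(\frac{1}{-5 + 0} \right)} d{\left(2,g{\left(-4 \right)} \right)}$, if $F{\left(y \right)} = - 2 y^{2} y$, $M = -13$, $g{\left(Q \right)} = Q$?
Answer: $- \frac{104}{125} \approx -0.832$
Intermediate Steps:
$F{\left(y \right)} = - 2 y^{3}$
$d{\left(B,W \right)} = 2 - B - W$ ($d{\left(B,W \right)} = 2 - \left(W + B\right) = 2 - \left(B + W\right) = 2 - B - W$)
$M F{\left(\frac{1}{-5 + 0} \right)} d{\left(2,g{\left(-4 \right)} \right)} = - 13 \left(- 2 \left(\frac{1}{-5 + 0}\right)^{3}\right) \left(2 - 2 - -4\right) = - 13 \left(- 2 \left(\frac{1}{-5}\right)^{3}\right) \left(2 - 2 + 4\right) = - 13 \left(- 2 \left(- \frac{1}{5}\right)^{3}\right) 4 = - 13 \left(\left(-2\right) \left(- \frac{1}{125}\right)\right) 4 = \left(-13\right) \frac{2}{125} \cdot 4 = \left(- \frac{26}{125}\right) 4 = - \frac{104}{125}$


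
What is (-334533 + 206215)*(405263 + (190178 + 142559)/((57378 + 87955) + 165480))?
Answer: -16163107425782808/310813 ≈ -5.2003e+10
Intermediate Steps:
(-334533 + 206215)*(405263 + (190178 + 142559)/((57378 + 87955) + 165480)) = -128318*(405263 + 332737/(145333 + 165480)) = -128318*(405263 + 332737/310813) = -128318*125961341556/310813 = -16163107425782808/310813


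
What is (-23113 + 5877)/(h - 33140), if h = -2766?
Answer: 8618/17953 ≈ 0.48003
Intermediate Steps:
(-23113 + 5877)/(h - 33140) = (-23113 + 5877)/(-2766 - 33140) = -17236/(-35906) = -17236*(-1/35906) = 8618/17953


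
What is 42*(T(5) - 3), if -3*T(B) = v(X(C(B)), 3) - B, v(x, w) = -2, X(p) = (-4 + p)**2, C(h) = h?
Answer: -28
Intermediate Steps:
T(B) = 2/3 + B/3 (T(B) = -(-2 - B)/3 = 2/3 + B/3)
42*(T(5) - 3) = 42*((2/3 + (1/3)*5) - 3) = 42*((2/3 + 5/3) - 3) = 42*(7/3 - 3) = 42*(-2/3) = -28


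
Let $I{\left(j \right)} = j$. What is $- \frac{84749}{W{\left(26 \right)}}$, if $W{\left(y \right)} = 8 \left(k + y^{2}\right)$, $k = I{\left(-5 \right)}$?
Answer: $- \frac{84749}{5368} \approx -15.788$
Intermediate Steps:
$k = -5$
$W{\left(y \right)} = -40 + 8 y^{2}$ ($W{\left(y \right)} = 8 \left(-5 + y^{2}\right) = -40 + 8 y^{2}$)
$- \frac{84749}{W{\left(26 \right)}} = - \frac{84749}{-40 + 8 \cdot 26^{2}} = - \frac{84749}{-40 + 8 \cdot 676} = - \frac{84749}{-40 + 5408} = - \frac{84749}{5368}$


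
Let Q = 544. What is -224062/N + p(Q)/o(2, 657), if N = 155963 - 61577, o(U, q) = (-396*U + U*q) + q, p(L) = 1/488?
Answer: -21485737573/9050862312 ≈ -2.3739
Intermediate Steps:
p(L) = 1/488
o(U, q) = q - 396*U + U*q
N = 94386
-224062/N + p(Q)/o(2, 657) = -224062/94386 + 1/(488*(657 - 396*2 + 2*657)) = -224062*1/94386 + 1/(488*(657 - 792 + 1314)) = -112031/47193 + (1/488)/1179 = -112031/47193 + (1/488)*(1/1179) = -112031/47193 + 1/575352 = -21485737573/9050862312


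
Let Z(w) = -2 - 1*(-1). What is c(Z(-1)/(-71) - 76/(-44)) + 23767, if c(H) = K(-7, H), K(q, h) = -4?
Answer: 23763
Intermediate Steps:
Z(w) = -1 (Z(w) = -2 + 1 = -1)
c(H) = -4
c(Z(-1)/(-71) - 76/(-44)) + 23767 = -4 + 23767 = 23763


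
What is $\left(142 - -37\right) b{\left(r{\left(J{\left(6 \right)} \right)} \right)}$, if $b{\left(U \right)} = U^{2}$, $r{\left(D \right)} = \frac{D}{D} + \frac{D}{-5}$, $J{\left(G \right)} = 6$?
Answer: $\frac{179}{25} \approx 7.16$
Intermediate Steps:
$r{\left(D \right)} = 1 - \frac{D}{5}$ ($r{\left(D \right)} = 1 + D \left(- \frac{1}{5}\right) = 1 - \frac{D}{5}$)
$\left(142 - -37\right) b{\left(r{\left(J{\left(6 \right)} \right)} \right)} = \left(142 - -37\right) \left(1 - \frac{6}{5}\right)^{2} = \left(142 + 37\right) \left(1 - \frac{6}{5}\right)^{2} = 179 \left(- \frac{1}{5}\right)^{2} = 179 \cdot \frac{1}{25} = \frac{179}{25}$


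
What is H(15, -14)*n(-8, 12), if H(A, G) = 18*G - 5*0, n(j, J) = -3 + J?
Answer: -2268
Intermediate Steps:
H(A, G) = 18*G (H(A, G) = 18*G + 0 = 18*G)
H(15, -14)*n(-8, 12) = (18*(-14))*(-3 + 12) = -252*9 = -2268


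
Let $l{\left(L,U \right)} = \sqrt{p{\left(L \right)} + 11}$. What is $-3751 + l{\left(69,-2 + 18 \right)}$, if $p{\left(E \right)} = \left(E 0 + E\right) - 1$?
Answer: $-3751 + \sqrt{79} \approx -3742.1$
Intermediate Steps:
$p{\left(E \right)} = -1 + E$ ($p{\left(E \right)} = \left(0 + E\right) - 1 = E - 1 = -1 + E$)
$l{\left(L,U \right)} = \sqrt{10 + L}$ ($l{\left(L,U \right)} = \sqrt{\left(-1 + L\right) + 11} = \sqrt{10 + L}$)
$-3751 + l{\left(69,-2 + 18 \right)} = -3751 + \sqrt{10 + 69} = -3751 + \sqrt{79}$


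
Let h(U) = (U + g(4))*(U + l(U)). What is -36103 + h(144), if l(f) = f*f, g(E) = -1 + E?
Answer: 3033257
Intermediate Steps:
l(f) = f²
h(U) = (3 + U)*(U + U²) (h(U) = (U + (-1 + 4))*(U + U²) = (U + 3)*(U + U²) = (3 + U)*(U + U²))
-36103 + h(144) = -36103 + 144*(3 + 144² + 4*144) = -36103 + 144*(3 + 20736 + 576) = -36103 + 144*21315 = -36103 + 3069360 = 3033257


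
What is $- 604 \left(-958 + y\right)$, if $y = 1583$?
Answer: $-377500$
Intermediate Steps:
$- 604 \left(-958 + y\right) = - 604 \left(-958 + 1583\right) = \left(-604\right) 625 = -377500$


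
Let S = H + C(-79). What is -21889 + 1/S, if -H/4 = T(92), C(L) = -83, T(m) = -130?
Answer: -9565492/437 ≈ -21889.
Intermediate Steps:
H = 520 (H = -4*(-130) = 520)
S = 437 (S = 520 - 83 = 437)
-21889 + 1/S = -21889 + 1/437 = -9565492/437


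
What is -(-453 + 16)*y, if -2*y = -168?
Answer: 36708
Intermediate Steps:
y = 84 (y = -1/2*(-168) = 84)
-(-453 + 16)*y = -(-453 + 16)*84 = -(-437)*84 = -1*(-36708) = 36708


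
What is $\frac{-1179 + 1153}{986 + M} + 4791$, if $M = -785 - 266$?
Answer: $\frac{23957}{5} \approx 4791.4$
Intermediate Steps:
$M = -1051$
$\frac{-1179 + 1153}{986 + M} + 4791 = \frac{-1179 + 1153}{986 - 1051} + 4791 = - \frac{26}{-65} + 4791 = \left(-26\right) \left(- \frac{1}{65}\right) + 4791 = \frac{2}{5} + 4791 = \frac{23957}{5}$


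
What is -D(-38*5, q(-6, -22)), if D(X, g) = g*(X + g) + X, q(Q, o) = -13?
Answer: -2449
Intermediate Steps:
D(X, g) = X + g*(X + g)
-D(-38*5, q(-6, -22)) = -(-38*5 + (-13)² - 38*5*(-13)) = -(-190 + 169 - 190*(-13)) = -(-190 + 169 + 2470) = -1*2449 = -2449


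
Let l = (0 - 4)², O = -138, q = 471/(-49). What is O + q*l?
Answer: -14298/49 ≈ -291.80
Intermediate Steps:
q = -471/49 (q = 471*(-1/49) = -471/49 ≈ -9.6122)
l = 16 (l = (-4)² = 16)
O + q*l = -138 - 471/49*16 = -138 - 7536/49 = -14298/49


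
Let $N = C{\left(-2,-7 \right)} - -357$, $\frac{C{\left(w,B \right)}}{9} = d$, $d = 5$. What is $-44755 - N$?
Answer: $-45157$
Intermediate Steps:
$C{\left(w,B \right)} = 45$ ($C{\left(w,B \right)} = 9 \cdot 5 = 45$)
$N = 402$ ($N = 45 - -357 = 45 + 357 = 402$)
$-44755 - N = -44755 - 402 = -45157$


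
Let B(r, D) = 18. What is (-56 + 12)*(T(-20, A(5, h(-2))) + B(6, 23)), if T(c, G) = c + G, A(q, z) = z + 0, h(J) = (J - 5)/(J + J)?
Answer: 11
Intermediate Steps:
h(J) = (-5 + J)/(2*J) (h(J) = (-5 + J)/((2*J)) = (-5 + J)*(1/(2*J)) = (-5 + J)/(2*J))
A(q, z) = z
T(c, G) = G + c
(-56 + 12)*(T(-20, A(5, h(-2))) + B(6, 23)) = (-56 + 12)*(((½)*(-5 - 2)/(-2) - 20) + 18) = -44*(((½)*(-½)*(-7) - 20) + 18) = -44*((7/4 - 20) + 18) = -44*(-73/4 + 18) = -44*(-¼) = 11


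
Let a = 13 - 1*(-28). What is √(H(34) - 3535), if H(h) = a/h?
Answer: I*√4085066/34 ≈ 59.446*I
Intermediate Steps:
a = 41 (a = 13 + 28 = 41)
H(h) = 41/h
√(H(34) - 3535) = √(41/34 - 3535) = √(-120149/34) = I*√4085066/34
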